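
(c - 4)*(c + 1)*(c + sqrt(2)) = c^3 - 3*c^2 + sqrt(2)*c^2 - 3*sqrt(2)*c - 4*c - 4*sqrt(2)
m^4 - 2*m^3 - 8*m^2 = m^2*(m - 4)*(m + 2)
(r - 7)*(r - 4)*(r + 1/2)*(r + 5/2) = r^4 - 8*r^3 - 15*r^2/4 + 281*r/4 + 35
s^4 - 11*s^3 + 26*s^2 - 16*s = s*(s - 8)*(s - 2)*(s - 1)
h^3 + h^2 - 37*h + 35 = (h - 5)*(h - 1)*(h + 7)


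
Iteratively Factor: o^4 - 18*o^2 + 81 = (o - 3)*(o^3 + 3*o^2 - 9*o - 27) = (o - 3)^2*(o^2 + 6*o + 9) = (o - 3)^2*(o + 3)*(o + 3)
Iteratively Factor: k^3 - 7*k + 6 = (k + 3)*(k^2 - 3*k + 2) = (k - 1)*(k + 3)*(k - 2)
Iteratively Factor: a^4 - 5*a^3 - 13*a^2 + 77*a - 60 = (a - 5)*(a^3 - 13*a + 12) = (a - 5)*(a + 4)*(a^2 - 4*a + 3) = (a - 5)*(a - 1)*(a + 4)*(a - 3)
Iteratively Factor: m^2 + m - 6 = (m + 3)*(m - 2)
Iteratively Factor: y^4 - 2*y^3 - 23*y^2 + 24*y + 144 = (y + 3)*(y^3 - 5*y^2 - 8*y + 48) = (y - 4)*(y + 3)*(y^2 - y - 12) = (y - 4)^2*(y + 3)*(y + 3)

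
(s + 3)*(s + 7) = s^2 + 10*s + 21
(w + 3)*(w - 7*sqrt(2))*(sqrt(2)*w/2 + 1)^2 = w^4/2 - 5*sqrt(2)*w^3/2 + 3*w^3/2 - 13*w^2 - 15*sqrt(2)*w^2/2 - 39*w - 7*sqrt(2)*w - 21*sqrt(2)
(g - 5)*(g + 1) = g^2 - 4*g - 5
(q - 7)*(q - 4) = q^2 - 11*q + 28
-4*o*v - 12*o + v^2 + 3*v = (-4*o + v)*(v + 3)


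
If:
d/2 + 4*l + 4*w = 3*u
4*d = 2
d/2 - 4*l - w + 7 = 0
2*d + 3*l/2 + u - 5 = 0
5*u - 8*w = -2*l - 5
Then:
No Solution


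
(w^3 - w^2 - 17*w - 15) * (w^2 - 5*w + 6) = w^5 - 6*w^4 - 6*w^3 + 64*w^2 - 27*w - 90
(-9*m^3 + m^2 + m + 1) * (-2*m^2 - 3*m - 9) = 18*m^5 + 25*m^4 + 76*m^3 - 14*m^2 - 12*m - 9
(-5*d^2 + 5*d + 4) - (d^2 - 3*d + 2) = -6*d^2 + 8*d + 2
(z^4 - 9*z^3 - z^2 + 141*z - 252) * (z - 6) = z^5 - 15*z^4 + 53*z^3 + 147*z^2 - 1098*z + 1512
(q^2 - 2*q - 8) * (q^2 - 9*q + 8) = q^4 - 11*q^3 + 18*q^2 + 56*q - 64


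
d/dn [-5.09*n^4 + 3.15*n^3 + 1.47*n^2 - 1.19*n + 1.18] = -20.36*n^3 + 9.45*n^2 + 2.94*n - 1.19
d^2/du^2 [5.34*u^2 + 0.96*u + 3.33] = 10.6800000000000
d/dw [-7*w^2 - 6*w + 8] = -14*w - 6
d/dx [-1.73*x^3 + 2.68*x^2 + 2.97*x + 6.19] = -5.19*x^2 + 5.36*x + 2.97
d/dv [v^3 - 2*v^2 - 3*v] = 3*v^2 - 4*v - 3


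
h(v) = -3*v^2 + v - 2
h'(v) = 1 - 6*v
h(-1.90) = -14.73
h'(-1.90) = 12.40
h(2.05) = -12.56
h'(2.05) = -11.30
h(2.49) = -18.11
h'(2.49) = -13.94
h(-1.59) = -11.17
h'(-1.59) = 10.54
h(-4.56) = -68.94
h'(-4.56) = 28.36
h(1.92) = -11.14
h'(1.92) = -10.52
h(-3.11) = -34.13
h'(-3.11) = 19.66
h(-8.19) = -211.42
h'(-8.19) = 50.14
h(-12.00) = -446.00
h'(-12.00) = 73.00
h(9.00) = -236.00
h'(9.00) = -53.00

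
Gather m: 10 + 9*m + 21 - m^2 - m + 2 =-m^2 + 8*m + 33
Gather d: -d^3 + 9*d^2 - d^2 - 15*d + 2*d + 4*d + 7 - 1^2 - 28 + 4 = -d^3 + 8*d^2 - 9*d - 18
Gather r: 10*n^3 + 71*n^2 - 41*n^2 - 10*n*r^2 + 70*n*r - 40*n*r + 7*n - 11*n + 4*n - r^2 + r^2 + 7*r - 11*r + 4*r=10*n^3 + 30*n^2 - 10*n*r^2 + 30*n*r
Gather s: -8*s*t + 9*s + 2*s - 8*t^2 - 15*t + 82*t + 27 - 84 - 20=s*(11 - 8*t) - 8*t^2 + 67*t - 77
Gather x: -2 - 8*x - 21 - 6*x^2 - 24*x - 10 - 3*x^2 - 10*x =-9*x^2 - 42*x - 33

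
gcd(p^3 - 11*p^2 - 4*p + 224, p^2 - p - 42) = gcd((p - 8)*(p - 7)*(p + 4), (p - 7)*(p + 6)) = p - 7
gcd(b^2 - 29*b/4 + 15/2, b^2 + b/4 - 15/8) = b - 5/4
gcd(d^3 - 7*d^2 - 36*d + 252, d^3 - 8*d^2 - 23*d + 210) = d^2 - 13*d + 42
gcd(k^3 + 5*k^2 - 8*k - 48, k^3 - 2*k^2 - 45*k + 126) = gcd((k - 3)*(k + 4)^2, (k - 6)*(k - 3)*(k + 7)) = k - 3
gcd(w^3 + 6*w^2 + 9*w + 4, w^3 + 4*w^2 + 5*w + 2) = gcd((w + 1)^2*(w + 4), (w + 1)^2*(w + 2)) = w^2 + 2*w + 1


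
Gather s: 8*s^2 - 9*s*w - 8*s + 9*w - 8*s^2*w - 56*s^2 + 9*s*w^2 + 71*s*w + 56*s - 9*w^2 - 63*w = s^2*(-8*w - 48) + s*(9*w^2 + 62*w + 48) - 9*w^2 - 54*w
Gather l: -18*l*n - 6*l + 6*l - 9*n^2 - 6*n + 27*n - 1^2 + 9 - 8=-18*l*n - 9*n^2 + 21*n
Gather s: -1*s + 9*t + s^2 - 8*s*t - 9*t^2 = s^2 + s*(-8*t - 1) - 9*t^2 + 9*t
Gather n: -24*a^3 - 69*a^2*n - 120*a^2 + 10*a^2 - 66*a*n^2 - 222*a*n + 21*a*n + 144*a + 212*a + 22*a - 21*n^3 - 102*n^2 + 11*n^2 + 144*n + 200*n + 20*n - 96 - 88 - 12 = -24*a^3 - 110*a^2 + 378*a - 21*n^3 + n^2*(-66*a - 91) + n*(-69*a^2 - 201*a + 364) - 196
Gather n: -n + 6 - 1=5 - n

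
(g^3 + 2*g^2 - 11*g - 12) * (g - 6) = g^4 - 4*g^3 - 23*g^2 + 54*g + 72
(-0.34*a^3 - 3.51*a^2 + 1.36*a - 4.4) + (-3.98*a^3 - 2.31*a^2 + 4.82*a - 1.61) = -4.32*a^3 - 5.82*a^2 + 6.18*a - 6.01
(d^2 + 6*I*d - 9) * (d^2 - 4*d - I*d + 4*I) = d^4 - 4*d^3 + 5*I*d^3 - 3*d^2 - 20*I*d^2 + 12*d + 9*I*d - 36*I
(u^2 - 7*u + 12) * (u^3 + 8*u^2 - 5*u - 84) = u^5 + u^4 - 49*u^3 + 47*u^2 + 528*u - 1008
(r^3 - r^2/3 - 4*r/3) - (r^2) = r^3 - 4*r^2/3 - 4*r/3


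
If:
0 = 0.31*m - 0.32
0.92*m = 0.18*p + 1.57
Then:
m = 1.03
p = -3.45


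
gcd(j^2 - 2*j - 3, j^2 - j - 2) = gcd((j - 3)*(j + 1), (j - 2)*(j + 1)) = j + 1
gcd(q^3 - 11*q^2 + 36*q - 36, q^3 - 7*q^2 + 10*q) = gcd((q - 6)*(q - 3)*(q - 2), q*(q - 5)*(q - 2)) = q - 2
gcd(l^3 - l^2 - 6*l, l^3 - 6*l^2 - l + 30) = l^2 - l - 6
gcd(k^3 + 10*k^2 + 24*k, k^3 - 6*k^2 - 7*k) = k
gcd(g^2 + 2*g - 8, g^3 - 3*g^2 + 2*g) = g - 2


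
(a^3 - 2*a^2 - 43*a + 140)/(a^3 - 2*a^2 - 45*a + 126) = (a^2 - 9*a + 20)/(a^2 - 9*a + 18)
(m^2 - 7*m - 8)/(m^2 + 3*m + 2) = (m - 8)/(m + 2)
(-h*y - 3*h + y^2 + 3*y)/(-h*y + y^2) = (y + 3)/y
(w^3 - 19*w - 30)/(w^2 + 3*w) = w - 3 - 10/w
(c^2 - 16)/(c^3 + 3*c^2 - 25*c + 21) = (c^2 - 16)/(c^3 + 3*c^2 - 25*c + 21)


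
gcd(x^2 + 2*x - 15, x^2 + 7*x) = 1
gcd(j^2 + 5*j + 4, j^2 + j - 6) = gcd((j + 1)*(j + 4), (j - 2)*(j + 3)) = 1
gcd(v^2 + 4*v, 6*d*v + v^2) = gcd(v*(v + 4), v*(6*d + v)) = v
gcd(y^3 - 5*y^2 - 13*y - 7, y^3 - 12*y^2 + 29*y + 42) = y^2 - 6*y - 7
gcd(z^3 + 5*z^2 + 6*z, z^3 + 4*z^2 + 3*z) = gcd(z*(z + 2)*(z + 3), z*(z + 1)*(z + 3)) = z^2 + 3*z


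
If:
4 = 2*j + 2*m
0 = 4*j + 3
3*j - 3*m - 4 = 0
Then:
No Solution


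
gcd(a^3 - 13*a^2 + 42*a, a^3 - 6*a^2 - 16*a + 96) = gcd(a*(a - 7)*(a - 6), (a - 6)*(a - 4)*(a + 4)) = a - 6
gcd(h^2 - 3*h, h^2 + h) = h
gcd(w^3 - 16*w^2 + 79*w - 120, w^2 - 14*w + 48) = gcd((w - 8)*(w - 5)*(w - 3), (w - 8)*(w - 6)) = w - 8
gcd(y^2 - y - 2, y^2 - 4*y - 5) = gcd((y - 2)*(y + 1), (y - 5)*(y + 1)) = y + 1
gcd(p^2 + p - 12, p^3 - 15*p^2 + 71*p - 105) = p - 3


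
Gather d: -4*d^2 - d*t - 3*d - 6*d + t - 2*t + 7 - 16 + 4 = -4*d^2 + d*(-t - 9) - t - 5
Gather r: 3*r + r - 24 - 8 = 4*r - 32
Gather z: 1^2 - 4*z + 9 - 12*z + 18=28 - 16*z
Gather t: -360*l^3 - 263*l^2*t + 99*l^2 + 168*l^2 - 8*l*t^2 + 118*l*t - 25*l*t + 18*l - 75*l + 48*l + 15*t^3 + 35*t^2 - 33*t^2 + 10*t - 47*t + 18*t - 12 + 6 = -360*l^3 + 267*l^2 - 9*l + 15*t^3 + t^2*(2 - 8*l) + t*(-263*l^2 + 93*l - 19) - 6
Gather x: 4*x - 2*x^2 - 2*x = -2*x^2 + 2*x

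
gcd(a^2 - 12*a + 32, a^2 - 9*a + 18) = 1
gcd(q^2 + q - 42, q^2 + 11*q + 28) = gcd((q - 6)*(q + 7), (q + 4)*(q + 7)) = q + 7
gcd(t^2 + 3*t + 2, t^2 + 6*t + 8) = t + 2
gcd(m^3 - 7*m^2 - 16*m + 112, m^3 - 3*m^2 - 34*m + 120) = m - 4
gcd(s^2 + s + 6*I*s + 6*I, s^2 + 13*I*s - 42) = s + 6*I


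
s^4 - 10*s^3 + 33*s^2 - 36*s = s*(s - 4)*(s - 3)^2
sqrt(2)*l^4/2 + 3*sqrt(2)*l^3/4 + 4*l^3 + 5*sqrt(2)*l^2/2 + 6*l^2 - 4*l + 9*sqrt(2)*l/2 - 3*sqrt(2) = (l - 1/2)*(l + sqrt(2))*(l + 3*sqrt(2))*(sqrt(2)*l/2 + sqrt(2))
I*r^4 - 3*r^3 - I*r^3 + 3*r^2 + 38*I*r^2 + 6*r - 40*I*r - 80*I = (r - 2)*(r - 5*I)*(r + 8*I)*(I*r + I)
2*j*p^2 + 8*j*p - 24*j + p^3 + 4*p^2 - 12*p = (2*j + p)*(p - 2)*(p + 6)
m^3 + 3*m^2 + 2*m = m*(m + 1)*(m + 2)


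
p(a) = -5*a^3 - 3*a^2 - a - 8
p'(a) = -15*a^2 - 6*a - 1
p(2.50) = -107.38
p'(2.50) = -109.75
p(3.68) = -301.49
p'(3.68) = -226.22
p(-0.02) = -7.98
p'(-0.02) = -0.89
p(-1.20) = -2.48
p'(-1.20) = -15.40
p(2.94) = -163.93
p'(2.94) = -148.29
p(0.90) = -14.98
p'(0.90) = -18.55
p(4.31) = -468.35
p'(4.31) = -305.50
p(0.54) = -10.20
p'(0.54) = -8.61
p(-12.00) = 8212.00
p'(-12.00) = -2089.00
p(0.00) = -8.00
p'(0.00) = -1.00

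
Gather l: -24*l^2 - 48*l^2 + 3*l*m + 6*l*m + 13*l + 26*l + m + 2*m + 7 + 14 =-72*l^2 + l*(9*m + 39) + 3*m + 21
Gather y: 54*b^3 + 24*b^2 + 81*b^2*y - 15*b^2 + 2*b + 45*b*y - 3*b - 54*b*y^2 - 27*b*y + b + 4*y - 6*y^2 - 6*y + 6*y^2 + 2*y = 54*b^3 + 9*b^2 - 54*b*y^2 + y*(81*b^2 + 18*b)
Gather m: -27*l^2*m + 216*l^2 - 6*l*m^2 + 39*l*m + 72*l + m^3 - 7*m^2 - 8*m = 216*l^2 + 72*l + m^3 + m^2*(-6*l - 7) + m*(-27*l^2 + 39*l - 8)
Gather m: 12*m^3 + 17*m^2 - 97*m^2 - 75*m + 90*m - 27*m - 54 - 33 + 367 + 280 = 12*m^3 - 80*m^2 - 12*m + 560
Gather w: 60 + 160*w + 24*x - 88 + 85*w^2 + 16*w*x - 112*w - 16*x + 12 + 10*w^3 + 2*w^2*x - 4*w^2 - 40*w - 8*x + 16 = 10*w^3 + w^2*(2*x + 81) + w*(16*x + 8)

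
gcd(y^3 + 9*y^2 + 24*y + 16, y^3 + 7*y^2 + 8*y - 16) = y^2 + 8*y + 16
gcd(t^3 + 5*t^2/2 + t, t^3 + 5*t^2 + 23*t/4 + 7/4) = t + 1/2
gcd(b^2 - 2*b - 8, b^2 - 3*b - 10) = b + 2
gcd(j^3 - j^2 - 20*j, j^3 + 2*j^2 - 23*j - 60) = j^2 - j - 20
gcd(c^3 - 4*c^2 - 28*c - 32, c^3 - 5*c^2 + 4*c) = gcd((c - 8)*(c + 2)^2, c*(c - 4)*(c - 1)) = 1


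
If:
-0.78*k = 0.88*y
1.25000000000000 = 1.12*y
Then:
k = -1.26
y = 1.12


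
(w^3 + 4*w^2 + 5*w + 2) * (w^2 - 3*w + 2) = w^5 + w^4 - 5*w^3 - 5*w^2 + 4*w + 4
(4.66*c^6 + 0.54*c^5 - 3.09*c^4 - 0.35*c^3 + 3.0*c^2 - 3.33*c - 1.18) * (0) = 0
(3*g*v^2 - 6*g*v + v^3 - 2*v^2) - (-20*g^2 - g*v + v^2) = 20*g^2 + 3*g*v^2 - 5*g*v + v^3 - 3*v^2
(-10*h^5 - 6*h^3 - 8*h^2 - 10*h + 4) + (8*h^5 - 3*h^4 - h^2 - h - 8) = -2*h^5 - 3*h^4 - 6*h^3 - 9*h^2 - 11*h - 4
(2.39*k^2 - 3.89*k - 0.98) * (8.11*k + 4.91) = 19.3829*k^3 - 19.813*k^2 - 27.0477*k - 4.8118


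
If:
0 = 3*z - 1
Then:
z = 1/3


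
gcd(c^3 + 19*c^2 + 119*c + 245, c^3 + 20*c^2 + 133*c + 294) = c^2 + 14*c + 49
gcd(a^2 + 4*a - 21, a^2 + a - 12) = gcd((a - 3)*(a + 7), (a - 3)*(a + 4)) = a - 3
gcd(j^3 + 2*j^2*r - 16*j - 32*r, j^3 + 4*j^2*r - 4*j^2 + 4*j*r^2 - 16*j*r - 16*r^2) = j^2 + 2*j*r - 4*j - 8*r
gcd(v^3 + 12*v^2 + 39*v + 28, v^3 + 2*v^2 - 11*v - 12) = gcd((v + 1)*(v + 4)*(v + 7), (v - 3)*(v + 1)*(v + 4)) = v^2 + 5*v + 4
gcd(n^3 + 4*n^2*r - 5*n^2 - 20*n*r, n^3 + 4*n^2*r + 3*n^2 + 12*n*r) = n^2 + 4*n*r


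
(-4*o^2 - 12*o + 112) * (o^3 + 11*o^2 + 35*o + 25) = -4*o^5 - 56*o^4 - 160*o^3 + 712*o^2 + 3620*o + 2800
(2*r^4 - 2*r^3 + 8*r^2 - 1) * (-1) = -2*r^4 + 2*r^3 - 8*r^2 + 1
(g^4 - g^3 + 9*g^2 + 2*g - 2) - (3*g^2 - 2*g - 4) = g^4 - g^3 + 6*g^2 + 4*g + 2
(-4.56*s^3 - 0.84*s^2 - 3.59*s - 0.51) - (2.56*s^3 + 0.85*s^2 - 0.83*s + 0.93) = -7.12*s^3 - 1.69*s^2 - 2.76*s - 1.44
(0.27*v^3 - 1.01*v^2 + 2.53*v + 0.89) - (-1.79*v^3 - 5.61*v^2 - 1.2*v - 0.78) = 2.06*v^3 + 4.6*v^2 + 3.73*v + 1.67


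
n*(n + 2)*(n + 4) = n^3 + 6*n^2 + 8*n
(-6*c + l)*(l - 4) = -6*c*l + 24*c + l^2 - 4*l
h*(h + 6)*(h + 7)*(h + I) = h^4 + 13*h^3 + I*h^3 + 42*h^2 + 13*I*h^2 + 42*I*h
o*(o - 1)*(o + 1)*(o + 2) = o^4 + 2*o^3 - o^2 - 2*o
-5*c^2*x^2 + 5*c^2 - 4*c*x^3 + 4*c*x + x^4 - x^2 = (-5*c + x)*(c + x)*(x - 1)*(x + 1)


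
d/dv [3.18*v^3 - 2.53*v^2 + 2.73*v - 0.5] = 9.54*v^2 - 5.06*v + 2.73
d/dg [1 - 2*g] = -2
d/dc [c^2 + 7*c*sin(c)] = 7*c*cos(c) + 2*c + 7*sin(c)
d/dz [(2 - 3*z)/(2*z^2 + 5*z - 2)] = 2*(3*z^2 - 4*z - 2)/(4*z^4 + 20*z^3 + 17*z^2 - 20*z + 4)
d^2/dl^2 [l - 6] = 0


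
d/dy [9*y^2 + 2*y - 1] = 18*y + 2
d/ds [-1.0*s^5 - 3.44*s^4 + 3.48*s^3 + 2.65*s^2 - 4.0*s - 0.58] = -5.0*s^4 - 13.76*s^3 + 10.44*s^2 + 5.3*s - 4.0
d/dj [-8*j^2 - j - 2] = -16*j - 1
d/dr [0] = 0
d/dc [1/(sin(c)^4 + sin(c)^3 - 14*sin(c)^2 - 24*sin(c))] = (-4*sin(c)^3 - 3*sin(c)^2 + 28*sin(c) + 24)*cos(c)/((sin(c)^3 + sin(c)^2 - 14*sin(c) - 24)^2*sin(c)^2)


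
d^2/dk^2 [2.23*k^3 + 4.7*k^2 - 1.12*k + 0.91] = 13.38*k + 9.4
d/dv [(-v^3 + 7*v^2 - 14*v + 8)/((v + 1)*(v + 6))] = (-v^4 - 14*v^3 + 45*v^2 + 68*v - 140)/(v^4 + 14*v^3 + 61*v^2 + 84*v + 36)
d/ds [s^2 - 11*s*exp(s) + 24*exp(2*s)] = -11*s*exp(s) + 2*s + 48*exp(2*s) - 11*exp(s)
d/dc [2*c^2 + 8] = 4*c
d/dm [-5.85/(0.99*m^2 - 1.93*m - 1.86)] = (11.583*m - 11.2905)/(-0.99*m^2 + 1.93*m + 1.86)^2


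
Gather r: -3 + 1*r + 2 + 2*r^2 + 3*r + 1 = 2*r^2 + 4*r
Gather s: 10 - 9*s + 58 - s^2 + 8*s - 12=-s^2 - s + 56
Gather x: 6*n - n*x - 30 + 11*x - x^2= 6*n - x^2 + x*(11 - n) - 30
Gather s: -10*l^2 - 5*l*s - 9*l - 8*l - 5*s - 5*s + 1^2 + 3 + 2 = -10*l^2 - 17*l + s*(-5*l - 10) + 6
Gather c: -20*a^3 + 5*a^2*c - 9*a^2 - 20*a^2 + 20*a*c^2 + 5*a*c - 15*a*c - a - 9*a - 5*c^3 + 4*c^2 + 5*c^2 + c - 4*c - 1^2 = -20*a^3 - 29*a^2 - 10*a - 5*c^3 + c^2*(20*a + 9) + c*(5*a^2 - 10*a - 3) - 1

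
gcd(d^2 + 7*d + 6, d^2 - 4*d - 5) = d + 1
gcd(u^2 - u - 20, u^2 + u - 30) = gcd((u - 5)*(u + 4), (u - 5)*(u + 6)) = u - 5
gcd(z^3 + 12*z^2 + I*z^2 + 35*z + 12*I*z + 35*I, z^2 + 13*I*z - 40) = 1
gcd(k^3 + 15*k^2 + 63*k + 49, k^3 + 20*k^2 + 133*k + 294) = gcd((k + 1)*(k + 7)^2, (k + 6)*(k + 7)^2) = k^2 + 14*k + 49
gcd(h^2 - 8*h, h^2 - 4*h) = h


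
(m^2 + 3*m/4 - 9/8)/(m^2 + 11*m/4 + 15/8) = (4*m - 3)/(4*m + 5)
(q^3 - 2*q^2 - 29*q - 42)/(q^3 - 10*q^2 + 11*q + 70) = (q + 3)/(q - 5)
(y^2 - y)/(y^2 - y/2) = 2*(y - 1)/(2*y - 1)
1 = 1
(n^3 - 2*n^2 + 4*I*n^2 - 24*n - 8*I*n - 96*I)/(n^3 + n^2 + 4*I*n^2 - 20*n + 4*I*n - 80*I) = (n^2 - 2*n - 24)/(n^2 + n - 20)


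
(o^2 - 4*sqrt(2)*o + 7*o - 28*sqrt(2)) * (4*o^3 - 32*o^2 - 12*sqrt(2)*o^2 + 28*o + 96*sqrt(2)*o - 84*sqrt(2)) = 4*o^5 - 28*sqrt(2)*o^4 - 4*o^4 - 100*o^3 + 28*sqrt(2)*o^3 + 100*o^2 + 1372*sqrt(2)*o^2 - 4704*o - 1372*sqrt(2)*o + 4704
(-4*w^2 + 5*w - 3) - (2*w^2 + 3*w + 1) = -6*w^2 + 2*w - 4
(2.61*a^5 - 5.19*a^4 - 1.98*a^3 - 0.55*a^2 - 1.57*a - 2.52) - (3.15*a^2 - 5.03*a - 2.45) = 2.61*a^5 - 5.19*a^4 - 1.98*a^3 - 3.7*a^2 + 3.46*a - 0.0699999999999998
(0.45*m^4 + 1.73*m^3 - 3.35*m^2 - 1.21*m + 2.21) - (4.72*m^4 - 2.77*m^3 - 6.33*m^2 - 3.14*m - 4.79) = -4.27*m^4 + 4.5*m^3 + 2.98*m^2 + 1.93*m + 7.0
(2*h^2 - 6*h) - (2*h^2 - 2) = 2 - 6*h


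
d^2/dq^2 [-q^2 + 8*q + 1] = -2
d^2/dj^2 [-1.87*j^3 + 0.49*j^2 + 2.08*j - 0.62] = 0.98 - 11.22*j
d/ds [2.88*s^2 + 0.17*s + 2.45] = 5.76*s + 0.17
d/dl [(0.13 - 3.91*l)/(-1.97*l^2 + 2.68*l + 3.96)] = (-7.7027*l^2 + 0.5122*l - 15.832)/(3.8809*l^4 - 10.5592*l^3 - 8.42*l^2 + 21.2256*l + 15.6816)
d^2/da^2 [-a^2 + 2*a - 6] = -2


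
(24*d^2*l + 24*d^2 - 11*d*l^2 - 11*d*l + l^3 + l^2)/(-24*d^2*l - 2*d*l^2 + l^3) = (-24*d^2*l - 24*d^2 + 11*d*l^2 + 11*d*l - l^3 - l^2)/(l*(24*d^2 + 2*d*l - l^2))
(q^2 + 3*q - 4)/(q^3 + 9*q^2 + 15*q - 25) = (q + 4)/(q^2 + 10*q + 25)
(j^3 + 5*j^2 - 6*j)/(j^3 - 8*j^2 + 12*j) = (j^2 + 5*j - 6)/(j^2 - 8*j + 12)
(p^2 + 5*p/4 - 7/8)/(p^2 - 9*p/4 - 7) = (p - 1/2)/(p - 4)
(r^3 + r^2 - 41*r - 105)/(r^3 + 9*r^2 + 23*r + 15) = (r - 7)/(r + 1)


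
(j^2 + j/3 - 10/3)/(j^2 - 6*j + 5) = (3*j^2 + j - 10)/(3*(j^2 - 6*j + 5))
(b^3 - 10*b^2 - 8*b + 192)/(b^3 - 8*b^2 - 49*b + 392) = (b^2 - 2*b - 24)/(b^2 - 49)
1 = 1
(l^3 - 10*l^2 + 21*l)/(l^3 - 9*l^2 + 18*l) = (l - 7)/(l - 6)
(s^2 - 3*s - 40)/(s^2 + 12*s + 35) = (s - 8)/(s + 7)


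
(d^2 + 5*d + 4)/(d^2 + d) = (d + 4)/d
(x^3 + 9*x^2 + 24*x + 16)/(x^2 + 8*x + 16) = x + 1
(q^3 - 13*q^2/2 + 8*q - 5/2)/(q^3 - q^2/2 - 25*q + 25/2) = (q - 1)/(q + 5)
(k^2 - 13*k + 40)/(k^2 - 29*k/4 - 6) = 4*(k - 5)/(4*k + 3)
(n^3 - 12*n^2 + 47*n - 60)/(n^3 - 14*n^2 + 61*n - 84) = (n - 5)/(n - 7)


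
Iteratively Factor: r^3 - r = (r + 1)*(r^2 - r) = r*(r + 1)*(r - 1)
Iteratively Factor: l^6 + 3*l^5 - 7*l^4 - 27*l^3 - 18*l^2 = (l)*(l^5 + 3*l^4 - 7*l^3 - 27*l^2 - 18*l) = l*(l + 1)*(l^4 + 2*l^3 - 9*l^2 - 18*l) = l^2*(l + 1)*(l^3 + 2*l^2 - 9*l - 18) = l^2*(l + 1)*(l + 3)*(l^2 - l - 6) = l^2*(l - 3)*(l + 1)*(l + 3)*(l + 2)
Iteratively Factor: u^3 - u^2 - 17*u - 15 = (u + 3)*(u^2 - 4*u - 5) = (u - 5)*(u + 3)*(u + 1)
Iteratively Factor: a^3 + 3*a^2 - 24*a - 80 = (a + 4)*(a^2 - a - 20) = (a - 5)*(a + 4)*(a + 4)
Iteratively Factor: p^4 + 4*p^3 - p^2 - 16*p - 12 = (p - 2)*(p^3 + 6*p^2 + 11*p + 6) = (p - 2)*(p + 1)*(p^2 + 5*p + 6) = (p - 2)*(p + 1)*(p + 2)*(p + 3)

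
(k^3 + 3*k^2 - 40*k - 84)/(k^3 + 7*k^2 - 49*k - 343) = (k^2 - 4*k - 12)/(k^2 - 49)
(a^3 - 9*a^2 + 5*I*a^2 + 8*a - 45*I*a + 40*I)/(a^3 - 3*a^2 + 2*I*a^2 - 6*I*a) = (a^3 + a^2*(-9 + 5*I) + a*(8 - 45*I) + 40*I)/(a*(a^2 + a*(-3 + 2*I) - 6*I))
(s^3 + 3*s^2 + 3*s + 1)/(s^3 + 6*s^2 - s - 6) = (s^2 + 2*s + 1)/(s^2 + 5*s - 6)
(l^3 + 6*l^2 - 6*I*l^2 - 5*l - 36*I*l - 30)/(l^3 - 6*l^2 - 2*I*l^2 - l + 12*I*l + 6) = (l^2 + l*(6 - 5*I) - 30*I)/(l^2 - l*(6 + I) + 6*I)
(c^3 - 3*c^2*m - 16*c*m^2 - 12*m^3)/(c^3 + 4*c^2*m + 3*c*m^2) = (c^2 - 4*c*m - 12*m^2)/(c*(c + 3*m))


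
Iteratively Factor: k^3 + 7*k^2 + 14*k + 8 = (k + 2)*(k^2 + 5*k + 4) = (k + 1)*(k + 2)*(k + 4)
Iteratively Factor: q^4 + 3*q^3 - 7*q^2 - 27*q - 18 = (q + 3)*(q^3 - 7*q - 6) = (q - 3)*(q + 3)*(q^2 + 3*q + 2) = (q - 3)*(q + 2)*(q + 3)*(q + 1)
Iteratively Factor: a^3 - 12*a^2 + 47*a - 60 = (a - 3)*(a^2 - 9*a + 20) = (a - 4)*(a - 3)*(a - 5)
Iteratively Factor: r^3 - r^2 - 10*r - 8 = (r + 2)*(r^2 - 3*r - 4) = (r + 1)*(r + 2)*(r - 4)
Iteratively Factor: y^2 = (y)*(y)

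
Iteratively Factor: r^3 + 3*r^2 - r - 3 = (r - 1)*(r^2 + 4*r + 3) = (r - 1)*(r + 1)*(r + 3)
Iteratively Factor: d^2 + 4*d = (d + 4)*(d)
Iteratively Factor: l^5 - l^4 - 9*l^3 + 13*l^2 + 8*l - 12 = (l - 1)*(l^4 - 9*l^2 + 4*l + 12) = (l - 1)*(l + 1)*(l^3 - l^2 - 8*l + 12) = (l - 2)*(l - 1)*(l + 1)*(l^2 + l - 6) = (l - 2)*(l - 1)*(l + 1)*(l + 3)*(l - 2)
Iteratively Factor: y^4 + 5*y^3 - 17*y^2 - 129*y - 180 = (y + 3)*(y^3 + 2*y^2 - 23*y - 60) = (y + 3)^2*(y^2 - y - 20) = (y - 5)*(y + 3)^2*(y + 4)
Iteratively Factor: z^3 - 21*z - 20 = (z - 5)*(z^2 + 5*z + 4) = (z - 5)*(z + 4)*(z + 1)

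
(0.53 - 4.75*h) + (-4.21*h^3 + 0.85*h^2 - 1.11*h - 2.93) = -4.21*h^3 + 0.85*h^2 - 5.86*h - 2.4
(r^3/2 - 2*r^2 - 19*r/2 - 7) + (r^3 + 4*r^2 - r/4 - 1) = 3*r^3/2 + 2*r^2 - 39*r/4 - 8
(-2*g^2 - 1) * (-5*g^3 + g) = 10*g^5 + 3*g^3 - g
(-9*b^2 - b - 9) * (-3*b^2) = 27*b^4 + 3*b^3 + 27*b^2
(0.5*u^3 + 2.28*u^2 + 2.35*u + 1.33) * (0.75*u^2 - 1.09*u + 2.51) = 0.375*u^5 + 1.165*u^4 + 0.5323*u^3 + 4.1588*u^2 + 4.4488*u + 3.3383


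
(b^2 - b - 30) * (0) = 0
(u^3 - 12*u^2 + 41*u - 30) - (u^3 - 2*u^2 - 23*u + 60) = -10*u^2 + 64*u - 90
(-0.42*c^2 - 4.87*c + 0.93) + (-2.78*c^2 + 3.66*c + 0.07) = -3.2*c^2 - 1.21*c + 1.0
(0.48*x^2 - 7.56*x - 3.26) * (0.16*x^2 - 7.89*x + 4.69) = 0.0768*x^4 - 4.9968*x^3 + 61.378*x^2 - 9.73500000000001*x - 15.2894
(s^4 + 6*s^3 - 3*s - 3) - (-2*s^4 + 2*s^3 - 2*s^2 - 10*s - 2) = 3*s^4 + 4*s^3 + 2*s^2 + 7*s - 1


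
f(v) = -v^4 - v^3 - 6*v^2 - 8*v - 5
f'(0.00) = -8.00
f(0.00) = -5.00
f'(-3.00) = 109.00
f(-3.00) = -89.00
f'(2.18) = -89.86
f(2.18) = -83.90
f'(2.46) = -115.22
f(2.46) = -112.50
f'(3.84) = -324.81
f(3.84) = -398.25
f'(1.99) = -75.28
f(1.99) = -68.24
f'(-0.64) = -0.50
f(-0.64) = -2.24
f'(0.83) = -22.31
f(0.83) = -16.82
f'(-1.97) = 34.58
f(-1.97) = -19.94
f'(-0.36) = -3.88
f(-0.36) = -2.87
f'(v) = -4*v^3 - 3*v^2 - 12*v - 8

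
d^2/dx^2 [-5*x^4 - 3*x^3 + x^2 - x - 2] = -60*x^2 - 18*x + 2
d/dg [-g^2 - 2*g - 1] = -2*g - 2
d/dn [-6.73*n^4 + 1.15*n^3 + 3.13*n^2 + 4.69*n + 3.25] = -26.92*n^3 + 3.45*n^2 + 6.26*n + 4.69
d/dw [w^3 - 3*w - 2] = 3*w^2 - 3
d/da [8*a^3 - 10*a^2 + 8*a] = 24*a^2 - 20*a + 8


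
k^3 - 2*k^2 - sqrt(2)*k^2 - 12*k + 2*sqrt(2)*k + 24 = (k - 2)*(k - 3*sqrt(2))*(k + 2*sqrt(2))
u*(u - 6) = u^2 - 6*u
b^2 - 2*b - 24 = (b - 6)*(b + 4)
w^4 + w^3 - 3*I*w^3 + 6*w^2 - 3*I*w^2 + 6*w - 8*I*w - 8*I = (w + 1)*(w - 4*I)*(w - I)*(w + 2*I)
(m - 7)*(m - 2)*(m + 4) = m^3 - 5*m^2 - 22*m + 56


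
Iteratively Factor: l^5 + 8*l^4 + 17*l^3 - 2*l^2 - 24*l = (l - 1)*(l^4 + 9*l^3 + 26*l^2 + 24*l) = l*(l - 1)*(l^3 + 9*l^2 + 26*l + 24) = l*(l - 1)*(l + 2)*(l^2 + 7*l + 12) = l*(l - 1)*(l + 2)*(l + 3)*(l + 4)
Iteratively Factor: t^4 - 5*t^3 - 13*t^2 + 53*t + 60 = (t + 1)*(t^3 - 6*t^2 - 7*t + 60) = (t - 4)*(t + 1)*(t^2 - 2*t - 15) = (t - 5)*(t - 4)*(t + 1)*(t + 3)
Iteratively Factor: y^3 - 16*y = (y - 4)*(y^2 + 4*y) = (y - 4)*(y + 4)*(y)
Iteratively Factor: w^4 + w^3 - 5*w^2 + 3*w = (w + 3)*(w^3 - 2*w^2 + w) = (w - 1)*(w + 3)*(w^2 - w) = (w - 1)^2*(w + 3)*(w)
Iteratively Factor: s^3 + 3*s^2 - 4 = (s + 2)*(s^2 + s - 2) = (s + 2)^2*(s - 1)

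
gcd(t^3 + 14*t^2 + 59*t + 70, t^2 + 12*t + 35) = t^2 + 12*t + 35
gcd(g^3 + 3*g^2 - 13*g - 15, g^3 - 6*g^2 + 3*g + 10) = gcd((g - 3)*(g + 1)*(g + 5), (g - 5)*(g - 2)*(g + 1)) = g + 1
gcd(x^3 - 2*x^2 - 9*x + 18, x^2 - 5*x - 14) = 1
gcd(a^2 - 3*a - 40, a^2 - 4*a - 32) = a - 8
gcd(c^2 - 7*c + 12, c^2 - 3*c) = c - 3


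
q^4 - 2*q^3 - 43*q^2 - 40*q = q*(q - 8)*(q + 1)*(q + 5)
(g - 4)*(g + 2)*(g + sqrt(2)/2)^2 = g^4 - 2*g^3 + sqrt(2)*g^3 - 15*g^2/2 - 2*sqrt(2)*g^2 - 8*sqrt(2)*g - g - 4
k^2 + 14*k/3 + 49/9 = (k + 7/3)^2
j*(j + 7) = j^2 + 7*j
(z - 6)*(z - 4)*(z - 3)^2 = z^4 - 16*z^3 + 93*z^2 - 234*z + 216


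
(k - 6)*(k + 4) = k^2 - 2*k - 24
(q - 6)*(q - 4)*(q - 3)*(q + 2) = q^4 - 11*q^3 + 28*q^2 + 36*q - 144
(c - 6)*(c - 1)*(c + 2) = c^3 - 5*c^2 - 8*c + 12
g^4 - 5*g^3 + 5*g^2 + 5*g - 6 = (g - 3)*(g - 2)*(g - 1)*(g + 1)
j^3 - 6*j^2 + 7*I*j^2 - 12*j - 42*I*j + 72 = (j - 6)*(j + 3*I)*(j + 4*I)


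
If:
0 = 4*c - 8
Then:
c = 2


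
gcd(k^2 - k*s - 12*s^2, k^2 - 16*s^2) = -k + 4*s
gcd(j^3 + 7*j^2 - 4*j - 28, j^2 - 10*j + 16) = j - 2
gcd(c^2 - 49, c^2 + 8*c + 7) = c + 7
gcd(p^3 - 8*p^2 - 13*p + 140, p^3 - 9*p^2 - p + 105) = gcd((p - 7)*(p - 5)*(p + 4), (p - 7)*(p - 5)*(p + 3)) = p^2 - 12*p + 35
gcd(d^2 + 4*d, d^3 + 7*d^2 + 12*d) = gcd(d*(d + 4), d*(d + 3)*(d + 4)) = d^2 + 4*d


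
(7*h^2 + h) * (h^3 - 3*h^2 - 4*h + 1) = 7*h^5 - 20*h^4 - 31*h^3 + 3*h^2 + h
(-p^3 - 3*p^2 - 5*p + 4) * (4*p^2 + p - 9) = -4*p^5 - 13*p^4 - 14*p^3 + 38*p^2 + 49*p - 36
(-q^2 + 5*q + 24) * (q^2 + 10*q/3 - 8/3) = -q^4 + 5*q^3/3 + 130*q^2/3 + 200*q/3 - 64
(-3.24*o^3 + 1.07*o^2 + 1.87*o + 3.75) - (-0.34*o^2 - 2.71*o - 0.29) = -3.24*o^3 + 1.41*o^2 + 4.58*o + 4.04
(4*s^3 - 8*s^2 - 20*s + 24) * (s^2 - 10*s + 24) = 4*s^5 - 48*s^4 + 156*s^3 + 32*s^2 - 720*s + 576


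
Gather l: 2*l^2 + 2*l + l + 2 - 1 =2*l^2 + 3*l + 1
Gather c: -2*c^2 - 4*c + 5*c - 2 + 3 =-2*c^2 + c + 1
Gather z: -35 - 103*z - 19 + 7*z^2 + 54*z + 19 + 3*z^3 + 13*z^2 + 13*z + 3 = 3*z^3 + 20*z^2 - 36*z - 32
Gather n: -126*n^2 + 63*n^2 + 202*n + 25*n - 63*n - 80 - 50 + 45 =-63*n^2 + 164*n - 85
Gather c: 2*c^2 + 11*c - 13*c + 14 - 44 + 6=2*c^2 - 2*c - 24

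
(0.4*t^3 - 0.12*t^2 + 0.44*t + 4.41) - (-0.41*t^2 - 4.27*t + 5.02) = 0.4*t^3 + 0.29*t^2 + 4.71*t - 0.609999999999999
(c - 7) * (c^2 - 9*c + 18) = c^3 - 16*c^2 + 81*c - 126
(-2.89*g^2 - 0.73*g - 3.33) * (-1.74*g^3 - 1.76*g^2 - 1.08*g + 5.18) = 5.0286*g^5 + 6.3566*g^4 + 10.2002*g^3 - 8.321*g^2 - 0.184999999999999*g - 17.2494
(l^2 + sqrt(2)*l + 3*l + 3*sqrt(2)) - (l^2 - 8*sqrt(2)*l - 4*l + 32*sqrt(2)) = 7*l + 9*sqrt(2)*l - 29*sqrt(2)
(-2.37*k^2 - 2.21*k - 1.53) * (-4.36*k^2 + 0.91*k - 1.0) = 10.3332*k^4 + 7.4789*k^3 + 7.0297*k^2 + 0.8177*k + 1.53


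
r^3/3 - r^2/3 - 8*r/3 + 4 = (r/3 + 1)*(r - 2)^2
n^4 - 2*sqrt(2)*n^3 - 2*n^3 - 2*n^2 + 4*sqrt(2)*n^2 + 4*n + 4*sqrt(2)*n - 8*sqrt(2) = (n - 2)*(n - 2*sqrt(2))*(n - sqrt(2))*(n + sqrt(2))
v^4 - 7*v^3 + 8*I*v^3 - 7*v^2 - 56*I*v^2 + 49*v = v*(v - 7)*(v + I)*(v + 7*I)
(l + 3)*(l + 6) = l^2 + 9*l + 18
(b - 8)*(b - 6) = b^2 - 14*b + 48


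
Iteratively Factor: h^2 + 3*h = (h)*(h + 3)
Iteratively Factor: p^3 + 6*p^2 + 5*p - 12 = (p + 3)*(p^2 + 3*p - 4) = (p - 1)*(p + 3)*(p + 4)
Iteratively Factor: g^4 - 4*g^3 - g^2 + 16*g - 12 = (g - 3)*(g^3 - g^2 - 4*g + 4) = (g - 3)*(g - 1)*(g^2 - 4) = (g - 3)*(g - 2)*(g - 1)*(g + 2)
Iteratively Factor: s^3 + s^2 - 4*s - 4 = (s - 2)*(s^2 + 3*s + 2) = (s - 2)*(s + 2)*(s + 1)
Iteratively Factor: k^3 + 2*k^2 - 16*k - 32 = (k - 4)*(k^2 + 6*k + 8) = (k - 4)*(k + 2)*(k + 4)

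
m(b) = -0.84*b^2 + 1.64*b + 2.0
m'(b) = 1.64 - 1.68*b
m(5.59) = -15.08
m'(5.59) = -7.75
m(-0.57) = 0.79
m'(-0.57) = 2.60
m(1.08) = 2.79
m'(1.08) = -0.17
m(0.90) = 2.80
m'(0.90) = 0.13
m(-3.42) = -13.43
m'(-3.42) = 7.39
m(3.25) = -1.54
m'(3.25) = -3.82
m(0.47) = 2.59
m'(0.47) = 0.85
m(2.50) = 0.85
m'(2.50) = -2.56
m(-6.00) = -38.08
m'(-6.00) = 11.72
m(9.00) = -51.28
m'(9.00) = -13.48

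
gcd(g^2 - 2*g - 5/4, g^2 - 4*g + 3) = 1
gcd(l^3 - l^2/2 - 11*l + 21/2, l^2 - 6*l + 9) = l - 3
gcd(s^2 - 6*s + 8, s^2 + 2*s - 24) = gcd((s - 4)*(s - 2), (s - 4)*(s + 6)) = s - 4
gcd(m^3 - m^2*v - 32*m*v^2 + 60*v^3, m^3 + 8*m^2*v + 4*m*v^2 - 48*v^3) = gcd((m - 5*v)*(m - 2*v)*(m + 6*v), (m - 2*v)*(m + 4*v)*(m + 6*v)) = -m^2 - 4*m*v + 12*v^2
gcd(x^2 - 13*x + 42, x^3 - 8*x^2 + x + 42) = x - 7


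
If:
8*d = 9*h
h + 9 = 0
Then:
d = -81/8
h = -9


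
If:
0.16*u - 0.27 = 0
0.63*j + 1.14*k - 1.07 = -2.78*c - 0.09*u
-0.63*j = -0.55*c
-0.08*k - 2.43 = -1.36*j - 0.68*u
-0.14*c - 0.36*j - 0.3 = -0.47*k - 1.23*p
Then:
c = 0.95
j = 0.83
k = -1.96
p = 1.34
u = 1.69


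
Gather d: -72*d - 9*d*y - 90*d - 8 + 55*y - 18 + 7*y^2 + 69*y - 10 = d*(-9*y - 162) + 7*y^2 + 124*y - 36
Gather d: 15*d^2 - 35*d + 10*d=15*d^2 - 25*d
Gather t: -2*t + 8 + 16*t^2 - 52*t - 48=16*t^2 - 54*t - 40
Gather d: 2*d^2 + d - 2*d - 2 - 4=2*d^2 - d - 6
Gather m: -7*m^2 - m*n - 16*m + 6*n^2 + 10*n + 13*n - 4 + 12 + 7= -7*m^2 + m*(-n - 16) + 6*n^2 + 23*n + 15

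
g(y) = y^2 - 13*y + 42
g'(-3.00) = -19.00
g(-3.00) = 90.00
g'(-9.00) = -31.00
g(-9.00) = 240.00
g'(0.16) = -12.68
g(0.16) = 39.95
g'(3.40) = -6.20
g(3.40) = 9.36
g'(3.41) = -6.18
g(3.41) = 9.30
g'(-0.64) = -14.28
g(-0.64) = 50.73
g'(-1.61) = -16.22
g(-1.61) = 65.52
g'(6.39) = -0.22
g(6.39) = -0.24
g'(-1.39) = -15.78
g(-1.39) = 62.00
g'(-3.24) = -19.48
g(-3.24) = 94.62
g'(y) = 2*y - 13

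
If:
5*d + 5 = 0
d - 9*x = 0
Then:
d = -1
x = -1/9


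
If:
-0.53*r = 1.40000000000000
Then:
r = -2.64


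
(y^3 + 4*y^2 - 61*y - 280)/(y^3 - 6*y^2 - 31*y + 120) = (y + 7)/(y - 3)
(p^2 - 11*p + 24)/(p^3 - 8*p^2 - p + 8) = (p - 3)/(p^2 - 1)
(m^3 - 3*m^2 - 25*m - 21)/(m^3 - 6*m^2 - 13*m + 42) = (m + 1)/(m - 2)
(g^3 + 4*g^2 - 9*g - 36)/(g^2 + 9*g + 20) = (g^2 - 9)/(g + 5)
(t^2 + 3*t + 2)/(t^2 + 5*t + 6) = (t + 1)/(t + 3)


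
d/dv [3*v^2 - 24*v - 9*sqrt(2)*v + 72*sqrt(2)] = 6*v - 24 - 9*sqrt(2)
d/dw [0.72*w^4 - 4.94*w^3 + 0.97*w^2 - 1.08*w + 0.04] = 2.88*w^3 - 14.82*w^2 + 1.94*w - 1.08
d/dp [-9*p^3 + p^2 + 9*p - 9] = -27*p^2 + 2*p + 9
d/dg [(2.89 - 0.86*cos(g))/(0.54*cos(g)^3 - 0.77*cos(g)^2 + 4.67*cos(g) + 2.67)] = (-0.9288*cos(g)^3 + 5.344*cos(g)^2 - 4.4506*cos(g) + 15.7925)*sin(g)/(0.2916*cos(g)^6 - 0.8316*cos(g)^5 + 5.6365*cos(g)^4 - 4.3082*cos(g)^3 + 17.6971*cos(g)^2 + 24.9378*cos(g) + 7.1289)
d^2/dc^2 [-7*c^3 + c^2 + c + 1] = 2 - 42*c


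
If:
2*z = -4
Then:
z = -2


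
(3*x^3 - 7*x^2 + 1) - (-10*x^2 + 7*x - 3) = 3*x^3 + 3*x^2 - 7*x + 4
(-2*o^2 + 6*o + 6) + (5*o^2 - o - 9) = 3*o^2 + 5*o - 3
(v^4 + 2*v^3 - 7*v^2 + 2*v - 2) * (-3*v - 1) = -3*v^5 - 7*v^4 + 19*v^3 + v^2 + 4*v + 2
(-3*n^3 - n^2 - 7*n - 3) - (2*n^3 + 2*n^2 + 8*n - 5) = -5*n^3 - 3*n^2 - 15*n + 2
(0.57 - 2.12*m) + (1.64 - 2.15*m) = 2.21 - 4.27*m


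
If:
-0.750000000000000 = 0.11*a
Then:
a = -6.82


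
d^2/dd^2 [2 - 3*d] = 0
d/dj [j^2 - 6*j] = 2*j - 6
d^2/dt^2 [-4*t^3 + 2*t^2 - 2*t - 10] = 4 - 24*t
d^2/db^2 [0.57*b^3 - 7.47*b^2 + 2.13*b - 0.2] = 3.42*b - 14.94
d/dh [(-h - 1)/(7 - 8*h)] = -15/(8*h - 7)^2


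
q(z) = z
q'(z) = 1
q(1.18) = 1.18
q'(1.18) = 1.00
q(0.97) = 0.97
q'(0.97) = 1.00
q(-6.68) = -6.68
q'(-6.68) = 1.00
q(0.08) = 0.08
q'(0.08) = 1.00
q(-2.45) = -2.45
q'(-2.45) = 1.00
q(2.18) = 2.18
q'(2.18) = 1.00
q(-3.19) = -3.19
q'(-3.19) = 1.00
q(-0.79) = -0.79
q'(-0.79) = 1.00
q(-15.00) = -15.00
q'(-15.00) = 1.00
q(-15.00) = -15.00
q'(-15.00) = 1.00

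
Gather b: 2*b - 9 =2*b - 9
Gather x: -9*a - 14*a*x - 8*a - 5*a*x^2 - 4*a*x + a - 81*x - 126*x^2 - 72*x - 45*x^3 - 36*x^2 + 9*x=-16*a - 45*x^3 + x^2*(-5*a - 162) + x*(-18*a - 144)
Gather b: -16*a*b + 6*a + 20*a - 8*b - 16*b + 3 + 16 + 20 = 26*a + b*(-16*a - 24) + 39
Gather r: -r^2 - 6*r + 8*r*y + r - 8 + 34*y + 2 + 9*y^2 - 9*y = -r^2 + r*(8*y - 5) + 9*y^2 + 25*y - 6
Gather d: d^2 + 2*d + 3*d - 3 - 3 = d^2 + 5*d - 6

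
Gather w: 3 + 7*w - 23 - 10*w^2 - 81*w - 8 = -10*w^2 - 74*w - 28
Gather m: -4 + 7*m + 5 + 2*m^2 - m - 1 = 2*m^2 + 6*m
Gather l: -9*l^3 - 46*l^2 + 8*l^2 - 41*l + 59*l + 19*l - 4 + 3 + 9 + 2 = -9*l^3 - 38*l^2 + 37*l + 10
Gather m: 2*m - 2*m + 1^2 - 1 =0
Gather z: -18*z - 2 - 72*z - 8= -90*z - 10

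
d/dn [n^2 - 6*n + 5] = 2*n - 6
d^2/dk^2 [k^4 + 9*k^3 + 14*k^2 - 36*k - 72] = 12*k^2 + 54*k + 28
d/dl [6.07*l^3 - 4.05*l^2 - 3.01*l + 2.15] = 18.21*l^2 - 8.1*l - 3.01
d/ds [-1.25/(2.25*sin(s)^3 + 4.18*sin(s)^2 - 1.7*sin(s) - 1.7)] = (8.4375*sin(s)^2 + 10.45*sin(s) - 2.125)*cos(s)/(2.25*sin(s)^3 + 4.18*sin(s)^2 - 1.7*sin(s) - 1.7)^2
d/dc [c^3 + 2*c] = 3*c^2 + 2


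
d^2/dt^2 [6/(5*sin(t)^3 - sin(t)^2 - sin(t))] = 6*(-225*sin(t)^3 + 55*sin(t)^2 + 306*sin(t) - 83 - 25/sin(t) + 6/sin(t)^2 + 2/sin(t)^3)/(5*sin(t)^2 - sin(t) - 1)^3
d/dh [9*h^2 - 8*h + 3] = 18*h - 8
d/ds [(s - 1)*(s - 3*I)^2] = (s - 3*I)*(3*s - 2 - 3*I)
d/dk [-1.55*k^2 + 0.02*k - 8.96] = 0.02 - 3.1*k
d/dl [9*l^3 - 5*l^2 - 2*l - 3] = 27*l^2 - 10*l - 2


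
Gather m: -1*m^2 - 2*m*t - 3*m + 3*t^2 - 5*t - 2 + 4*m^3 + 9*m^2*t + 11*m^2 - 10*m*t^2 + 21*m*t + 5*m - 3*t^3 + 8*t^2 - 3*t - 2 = 4*m^3 + m^2*(9*t + 10) + m*(-10*t^2 + 19*t + 2) - 3*t^3 + 11*t^2 - 8*t - 4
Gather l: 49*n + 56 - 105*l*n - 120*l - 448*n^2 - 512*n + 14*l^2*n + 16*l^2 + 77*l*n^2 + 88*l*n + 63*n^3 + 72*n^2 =l^2*(14*n + 16) + l*(77*n^2 - 17*n - 120) + 63*n^3 - 376*n^2 - 463*n + 56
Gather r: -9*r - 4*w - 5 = -9*r - 4*w - 5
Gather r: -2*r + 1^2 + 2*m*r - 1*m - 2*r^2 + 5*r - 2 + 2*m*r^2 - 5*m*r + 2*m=m + r^2*(2*m - 2) + r*(3 - 3*m) - 1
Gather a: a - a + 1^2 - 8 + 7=0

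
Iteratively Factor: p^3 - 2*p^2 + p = (p - 1)*(p^2 - p) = p*(p - 1)*(p - 1)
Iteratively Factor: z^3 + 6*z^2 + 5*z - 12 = (z + 3)*(z^2 + 3*z - 4) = (z + 3)*(z + 4)*(z - 1)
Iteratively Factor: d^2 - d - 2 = (d - 2)*(d + 1)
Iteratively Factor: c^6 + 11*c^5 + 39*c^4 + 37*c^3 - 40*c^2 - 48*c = (c + 1)*(c^5 + 10*c^4 + 29*c^3 + 8*c^2 - 48*c) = (c - 1)*(c + 1)*(c^4 + 11*c^3 + 40*c^2 + 48*c) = c*(c - 1)*(c + 1)*(c^3 + 11*c^2 + 40*c + 48) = c*(c - 1)*(c + 1)*(c + 4)*(c^2 + 7*c + 12) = c*(c - 1)*(c + 1)*(c + 3)*(c + 4)*(c + 4)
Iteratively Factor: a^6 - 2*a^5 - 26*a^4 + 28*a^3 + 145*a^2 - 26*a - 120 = (a - 3)*(a^5 + a^4 - 23*a^3 - 41*a^2 + 22*a + 40) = (a - 3)*(a + 4)*(a^4 - 3*a^3 - 11*a^2 + 3*a + 10) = (a - 3)*(a + 1)*(a + 4)*(a^3 - 4*a^2 - 7*a + 10) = (a - 3)*(a + 1)*(a + 2)*(a + 4)*(a^2 - 6*a + 5) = (a - 3)*(a - 1)*(a + 1)*(a + 2)*(a + 4)*(a - 5)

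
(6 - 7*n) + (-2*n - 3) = 3 - 9*n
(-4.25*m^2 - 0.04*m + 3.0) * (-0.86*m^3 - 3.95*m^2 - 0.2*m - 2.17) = 3.655*m^5 + 16.8219*m^4 - 1.572*m^3 - 2.6195*m^2 - 0.5132*m - 6.51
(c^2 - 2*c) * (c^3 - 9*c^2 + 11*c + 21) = c^5 - 11*c^4 + 29*c^3 - c^2 - 42*c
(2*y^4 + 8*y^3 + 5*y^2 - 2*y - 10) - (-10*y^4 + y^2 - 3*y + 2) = 12*y^4 + 8*y^3 + 4*y^2 + y - 12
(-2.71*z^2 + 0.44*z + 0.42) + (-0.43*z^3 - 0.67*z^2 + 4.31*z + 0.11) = -0.43*z^3 - 3.38*z^2 + 4.75*z + 0.53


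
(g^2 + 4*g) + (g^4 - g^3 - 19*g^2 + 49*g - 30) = g^4 - g^3 - 18*g^2 + 53*g - 30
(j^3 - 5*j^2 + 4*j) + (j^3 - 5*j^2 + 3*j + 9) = 2*j^3 - 10*j^2 + 7*j + 9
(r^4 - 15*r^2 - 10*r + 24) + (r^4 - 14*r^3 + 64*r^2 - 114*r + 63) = 2*r^4 - 14*r^3 + 49*r^2 - 124*r + 87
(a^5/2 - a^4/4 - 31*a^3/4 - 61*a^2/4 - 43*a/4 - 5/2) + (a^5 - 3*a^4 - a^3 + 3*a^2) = 3*a^5/2 - 13*a^4/4 - 35*a^3/4 - 49*a^2/4 - 43*a/4 - 5/2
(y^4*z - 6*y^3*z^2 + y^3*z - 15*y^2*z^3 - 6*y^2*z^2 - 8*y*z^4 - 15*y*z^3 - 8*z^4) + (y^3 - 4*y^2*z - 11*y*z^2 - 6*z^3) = y^4*z - 6*y^3*z^2 + y^3*z + y^3 - 15*y^2*z^3 - 6*y^2*z^2 - 4*y^2*z - 8*y*z^4 - 15*y*z^3 - 11*y*z^2 - 8*z^4 - 6*z^3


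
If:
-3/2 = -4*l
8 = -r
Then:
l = 3/8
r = -8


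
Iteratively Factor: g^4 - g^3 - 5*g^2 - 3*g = (g - 3)*(g^3 + 2*g^2 + g) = (g - 3)*(g + 1)*(g^2 + g) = (g - 3)*(g + 1)^2*(g)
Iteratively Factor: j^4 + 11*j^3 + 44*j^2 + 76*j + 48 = (j + 2)*(j^3 + 9*j^2 + 26*j + 24) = (j + 2)*(j + 4)*(j^2 + 5*j + 6) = (j + 2)^2*(j + 4)*(j + 3)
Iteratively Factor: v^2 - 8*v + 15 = (v - 3)*(v - 5)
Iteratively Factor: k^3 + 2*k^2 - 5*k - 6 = (k - 2)*(k^2 + 4*k + 3) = (k - 2)*(k + 3)*(k + 1)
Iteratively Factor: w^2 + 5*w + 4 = (w + 1)*(w + 4)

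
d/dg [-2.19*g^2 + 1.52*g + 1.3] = 1.52 - 4.38*g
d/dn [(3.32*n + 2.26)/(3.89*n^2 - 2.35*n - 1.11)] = (-12.9148*n^2 - 17.5828*n + 1.6258)/(15.1321*n^4 - 18.283*n^3 - 3.1133*n^2 + 5.217*n + 1.2321)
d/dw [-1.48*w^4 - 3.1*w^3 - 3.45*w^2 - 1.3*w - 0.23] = -5.92*w^3 - 9.3*w^2 - 6.9*w - 1.3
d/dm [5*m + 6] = 5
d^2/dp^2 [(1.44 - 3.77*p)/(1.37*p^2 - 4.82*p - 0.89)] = ((2.74*p - 4.82)*(3.77*p - 1.44)*(5.48*p - 9.64) + (30.9894*p - 40.2884)*(-1.37*p^2 + 4.82*p + 0.89))/(-1.37*p^2 + 4.82*p + 0.89)^3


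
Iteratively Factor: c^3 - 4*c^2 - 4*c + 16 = (c - 4)*(c^2 - 4) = (c - 4)*(c + 2)*(c - 2)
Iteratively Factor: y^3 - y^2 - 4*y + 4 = (y + 2)*(y^2 - 3*y + 2) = (y - 1)*(y + 2)*(y - 2)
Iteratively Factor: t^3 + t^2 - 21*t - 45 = (t - 5)*(t^2 + 6*t + 9) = (t - 5)*(t + 3)*(t + 3)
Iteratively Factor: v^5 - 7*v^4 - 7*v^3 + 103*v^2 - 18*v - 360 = (v + 3)*(v^4 - 10*v^3 + 23*v^2 + 34*v - 120) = (v - 4)*(v + 3)*(v^3 - 6*v^2 - v + 30) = (v - 4)*(v + 2)*(v + 3)*(v^2 - 8*v + 15) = (v - 4)*(v - 3)*(v + 2)*(v + 3)*(v - 5)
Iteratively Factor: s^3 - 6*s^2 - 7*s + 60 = (s + 3)*(s^2 - 9*s + 20) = (s - 4)*(s + 3)*(s - 5)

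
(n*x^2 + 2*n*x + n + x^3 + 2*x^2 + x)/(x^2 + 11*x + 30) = (n*x^2 + 2*n*x + n + x^3 + 2*x^2 + x)/(x^2 + 11*x + 30)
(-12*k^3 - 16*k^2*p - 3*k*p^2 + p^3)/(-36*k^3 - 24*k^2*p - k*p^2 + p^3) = (k + p)/(3*k + p)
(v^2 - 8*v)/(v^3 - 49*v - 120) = v/(v^2 + 8*v + 15)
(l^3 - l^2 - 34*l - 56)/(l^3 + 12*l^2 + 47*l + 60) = (l^2 - 5*l - 14)/(l^2 + 8*l + 15)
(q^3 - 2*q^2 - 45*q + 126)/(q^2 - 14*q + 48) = (q^2 + 4*q - 21)/(q - 8)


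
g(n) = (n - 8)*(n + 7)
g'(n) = 2*n - 1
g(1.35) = -55.53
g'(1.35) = 1.70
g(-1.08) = -53.75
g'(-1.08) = -3.16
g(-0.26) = -55.67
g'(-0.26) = -1.52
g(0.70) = -56.21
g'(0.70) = 0.40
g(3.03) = -49.85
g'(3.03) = 5.06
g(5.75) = -28.69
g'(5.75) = 10.50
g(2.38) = -52.72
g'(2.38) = 3.76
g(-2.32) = -48.30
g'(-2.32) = -5.64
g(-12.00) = 100.00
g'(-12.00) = -25.00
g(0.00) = -56.00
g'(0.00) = -1.00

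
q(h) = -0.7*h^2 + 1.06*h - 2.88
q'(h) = 1.06 - 1.4*h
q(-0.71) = -3.99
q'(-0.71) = 2.05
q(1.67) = -3.06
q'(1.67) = -1.28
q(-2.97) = -12.20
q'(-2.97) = 5.22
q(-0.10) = -2.99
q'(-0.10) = 1.20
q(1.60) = -2.98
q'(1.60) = -1.18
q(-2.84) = -11.54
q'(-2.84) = 5.04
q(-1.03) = -4.71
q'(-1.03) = 2.50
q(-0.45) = -3.50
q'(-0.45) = 1.69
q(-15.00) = -176.28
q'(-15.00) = 22.06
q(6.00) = -21.72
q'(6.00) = -7.34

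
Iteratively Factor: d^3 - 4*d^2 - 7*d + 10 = (d + 2)*(d^2 - 6*d + 5) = (d - 1)*(d + 2)*(d - 5)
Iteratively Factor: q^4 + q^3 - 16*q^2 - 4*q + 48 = (q + 2)*(q^3 - q^2 - 14*q + 24) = (q - 2)*(q + 2)*(q^2 + q - 12) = (q - 2)*(q + 2)*(q + 4)*(q - 3)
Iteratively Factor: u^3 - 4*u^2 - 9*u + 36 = (u + 3)*(u^2 - 7*u + 12) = (u - 4)*(u + 3)*(u - 3)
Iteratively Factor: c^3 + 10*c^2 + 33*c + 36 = (c + 4)*(c^2 + 6*c + 9) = (c + 3)*(c + 4)*(c + 3)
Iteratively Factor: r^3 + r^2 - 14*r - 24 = (r + 2)*(r^2 - r - 12) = (r - 4)*(r + 2)*(r + 3)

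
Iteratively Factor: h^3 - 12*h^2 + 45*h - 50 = (h - 5)*(h^2 - 7*h + 10) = (h - 5)*(h - 2)*(h - 5)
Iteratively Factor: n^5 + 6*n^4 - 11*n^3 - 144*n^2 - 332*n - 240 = (n + 3)*(n^4 + 3*n^3 - 20*n^2 - 84*n - 80) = (n + 3)*(n + 4)*(n^3 - n^2 - 16*n - 20) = (n + 2)*(n + 3)*(n + 4)*(n^2 - 3*n - 10) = (n + 2)^2*(n + 3)*(n + 4)*(n - 5)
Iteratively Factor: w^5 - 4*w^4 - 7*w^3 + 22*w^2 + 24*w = (w - 4)*(w^4 - 7*w^2 - 6*w) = (w - 4)*(w + 1)*(w^3 - w^2 - 6*w) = (w - 4)*(w - 3)*(w + 1)*(w^2 + 2*w) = (w - 4)*(w - 3)*(w + 1)*(w + 2)*(w)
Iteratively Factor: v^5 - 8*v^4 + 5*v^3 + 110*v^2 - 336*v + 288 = (v - 3)*(v^4 - 5*v^3 - 10*v^2 + 80*v - 96) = (v - 3)*(v - 2)*(v^3 - 3*v^2 - 16*v + 48) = (v - 3)*(v - 2)*(v + 4)*(v^2 - 7*v + 12) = (v - 4)*(v - 3)*(v - 2)*(v + 4)*(v - 3)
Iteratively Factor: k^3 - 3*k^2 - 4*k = (k + 1)*(k^2 - 4*k) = k*(k + 1)*(k - 4)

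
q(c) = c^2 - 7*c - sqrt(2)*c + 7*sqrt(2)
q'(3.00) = -2.41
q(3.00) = -6.34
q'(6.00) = 3.59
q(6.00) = -4.59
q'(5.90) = 3.39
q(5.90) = -4.93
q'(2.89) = -2.63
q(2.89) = -6.07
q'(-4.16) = -16.73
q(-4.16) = 62.21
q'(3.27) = -1.87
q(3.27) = -6.92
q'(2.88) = -2.65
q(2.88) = -6.04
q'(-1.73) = -11.87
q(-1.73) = 27.45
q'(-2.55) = -13.51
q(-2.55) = 37.86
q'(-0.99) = -10.39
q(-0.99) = 19.21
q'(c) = 2*c - 7 - sqrt(2)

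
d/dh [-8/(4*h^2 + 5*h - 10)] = 8*(8*h + 5)/(4*h^2 + 5*h - 10)^2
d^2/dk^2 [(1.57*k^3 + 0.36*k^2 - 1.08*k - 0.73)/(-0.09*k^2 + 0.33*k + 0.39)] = (1.11022302462516e-16*k^4 - 0.456048*k^3 - 1.252692*k^2 - 1.33542*k - 0.177264)/(0.000729*k^6 - 0.008019*k^5 + 0.019926*k^4 + 0.033561*k^3 - 0.086346*k^2 - 0.150579*k - 0.059319)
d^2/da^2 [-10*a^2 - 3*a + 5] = -20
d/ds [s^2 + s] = 2*s + 1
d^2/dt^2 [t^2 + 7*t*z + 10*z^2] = 2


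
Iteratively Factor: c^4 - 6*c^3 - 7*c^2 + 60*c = (c)*(c^3 - 6*c^2 - 7*c + 60) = c*(c - 4)*(c^2 - 2*c - 15) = c*(c - 5)*(c - 4)*(c + 3)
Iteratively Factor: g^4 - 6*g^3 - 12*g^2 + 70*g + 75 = (g - 5)*(g^3 - g^2 - 17*g - 15) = (g - 5)*(g + 3)*(g^2 - 4*g - 5) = (g - 5)*(g + 1)*(g + 3)*(g - 5)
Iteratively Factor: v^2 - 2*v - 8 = (v + 2)*(v - 4)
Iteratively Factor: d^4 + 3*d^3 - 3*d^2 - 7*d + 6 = (d - 1)*(d^3 + 4*d^2 + d - 6) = (d - 1)^2*(d^2 + 5*d + 6) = (d - 1)^2*(d + 3)*(d + 2)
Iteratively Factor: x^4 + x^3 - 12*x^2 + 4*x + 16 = (x - 2)*(x^3 + 3*x^2 - 6*x - 8) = (x - 2)^2*(x^2 + 5*x + 4) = (x - 2)^2*(x + 1)*(x + 4)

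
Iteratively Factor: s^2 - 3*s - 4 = (s + 1)*(s - 4)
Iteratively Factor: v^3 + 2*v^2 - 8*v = (v + 4)*(v^2 - 2*v) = (v - 2)*(v + 4)*(v)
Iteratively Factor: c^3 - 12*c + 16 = (c + 4)*(c^2 - 4*c + 4) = (c - 2)*(c + 4)*(c - 2)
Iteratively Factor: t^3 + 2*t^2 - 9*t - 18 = (t + 3)*(t^2 - t - 6) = (t + 2)*(t + 3)*(t - 3)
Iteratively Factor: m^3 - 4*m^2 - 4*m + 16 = (m + 2)*(m^2 - 6*m + 8) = (m - 4)*(m + 2)*(m - 2)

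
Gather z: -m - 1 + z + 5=-m + z + 4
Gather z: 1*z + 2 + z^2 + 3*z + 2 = z^2 + 4*z + 4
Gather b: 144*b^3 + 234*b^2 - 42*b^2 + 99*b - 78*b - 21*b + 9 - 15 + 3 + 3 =144*b^3 + 192*b^2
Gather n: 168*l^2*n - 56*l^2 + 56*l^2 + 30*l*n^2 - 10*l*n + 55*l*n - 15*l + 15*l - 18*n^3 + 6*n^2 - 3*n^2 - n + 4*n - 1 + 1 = -18*n^3 + n^2*(30*l + 3) + n*(168*l^2 + 45*l + 3)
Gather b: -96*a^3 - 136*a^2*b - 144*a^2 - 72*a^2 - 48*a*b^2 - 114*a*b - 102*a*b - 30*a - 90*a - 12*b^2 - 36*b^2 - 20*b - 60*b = -96*a^3 - 216*a^2 - 120*a + b^2*(-48*a - 48) + b*(-136*a^2 - 216*a - 80)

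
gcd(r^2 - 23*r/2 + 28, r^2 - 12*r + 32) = r - 8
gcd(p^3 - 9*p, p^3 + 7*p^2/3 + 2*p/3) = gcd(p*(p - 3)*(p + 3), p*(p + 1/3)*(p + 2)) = p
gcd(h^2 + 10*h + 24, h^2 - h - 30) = 1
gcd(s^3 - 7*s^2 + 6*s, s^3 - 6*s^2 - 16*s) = s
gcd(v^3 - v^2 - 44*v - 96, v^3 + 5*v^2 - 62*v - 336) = v - 8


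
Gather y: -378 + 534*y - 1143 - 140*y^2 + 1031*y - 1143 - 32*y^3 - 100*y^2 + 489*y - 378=-32*y^3 - 240*y^2 + 2054*y - 3042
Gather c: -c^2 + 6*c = -c^2 + 6*c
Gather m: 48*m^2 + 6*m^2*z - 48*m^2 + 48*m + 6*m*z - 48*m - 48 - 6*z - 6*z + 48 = 6*m^2*z + 6*m*z - 12*z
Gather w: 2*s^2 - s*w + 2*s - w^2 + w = 2*s^2 + 2*s - w^2 + w*(1 - s)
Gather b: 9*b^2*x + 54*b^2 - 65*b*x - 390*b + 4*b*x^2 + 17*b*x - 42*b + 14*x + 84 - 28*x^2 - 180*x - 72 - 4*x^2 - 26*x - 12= b^2*(9*x + 54) + b*(4*x^2 - 48*x - 432) - 32*x^2 - 192*x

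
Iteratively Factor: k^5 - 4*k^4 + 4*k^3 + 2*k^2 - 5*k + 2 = (k - 1)*(k^4 - 3*k^3 + k^2 + 3*k - 2) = (k - 2)*(k - 1)*(k^3 - k^2 - k + 1) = (k - 2)*(k - 1)*(k + 1)*(k^2 - 2*k + 1) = (k - 2)*(k - 1)^2*(k + 1)*(k - 1)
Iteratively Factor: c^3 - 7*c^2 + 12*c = (c - 4)*(c^2 - 3*c) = c*(c - 4)*(c - 3)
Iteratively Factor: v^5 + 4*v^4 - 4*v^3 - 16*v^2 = (v)*(v^4 + 4*v^3 - 4*v^2 - 16*v) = v*(v - 2)*(v^3 + 6*v^2 + 8*v) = v^2*(v - 2)*(v^2 + 6*v + 8) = v^2*(v - 2)*(v + 2)*(v + 4)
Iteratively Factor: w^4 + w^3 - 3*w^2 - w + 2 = (w - 1)*(w^3 + 2*w^2 - w - 2) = (w - 1)*(w + 1)*(w^2 + w - 2) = (w - 1)^2*(w + 1)*(w + 2)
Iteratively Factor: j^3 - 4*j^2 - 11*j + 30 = (j - 2)*(j^2 - 2*j - 15) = (j - 5)*(j - 2)*(j + 3)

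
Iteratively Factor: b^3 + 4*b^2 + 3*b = (b)*(b^2 + 4*b + 3) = b*(b + 3)*(b + 1)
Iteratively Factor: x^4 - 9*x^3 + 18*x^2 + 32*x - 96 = (x - 4)*(x^3 - 5*x^2 - 2*x + 24) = (x - 4)*(x - 3)*(x^2 - 2*x - 8) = (x - 4)*(x - 3)*(x + 2)*(x - 4)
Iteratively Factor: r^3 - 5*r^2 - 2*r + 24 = (r - 3)*(r^2 - 2*r - 8) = (r - 3)*(r + 2)*(r - 4)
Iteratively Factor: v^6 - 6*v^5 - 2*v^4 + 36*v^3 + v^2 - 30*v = (v)*(v^5 - 6*v^4 - 2*v^3 + 36*v^2 + v - 30) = v*(v + 1)*(v^4 - 7*v^3 + 5*v^2 + 31*v - 30) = v*(v - 1)*(v + 1)*(v^3 - 6*v^2 - v + 30) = v*(v - 1)*(v + 1)*(v + 2)*(v^2 - 8*v + 15) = v*(v - 5)*(v - 1)*(v + 1)*(v + 2)*(v - 3)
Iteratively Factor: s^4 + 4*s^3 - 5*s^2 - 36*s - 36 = (s - 3)*(s^3 + 7*s^2 + 16*s + 12) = (s - 3)*(s + 3)*(s^2 + 4*s + 4) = (s - 3)*(s + 2)*(s + 3)*(s + 2)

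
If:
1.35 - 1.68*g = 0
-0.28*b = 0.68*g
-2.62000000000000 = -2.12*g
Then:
No Solution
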